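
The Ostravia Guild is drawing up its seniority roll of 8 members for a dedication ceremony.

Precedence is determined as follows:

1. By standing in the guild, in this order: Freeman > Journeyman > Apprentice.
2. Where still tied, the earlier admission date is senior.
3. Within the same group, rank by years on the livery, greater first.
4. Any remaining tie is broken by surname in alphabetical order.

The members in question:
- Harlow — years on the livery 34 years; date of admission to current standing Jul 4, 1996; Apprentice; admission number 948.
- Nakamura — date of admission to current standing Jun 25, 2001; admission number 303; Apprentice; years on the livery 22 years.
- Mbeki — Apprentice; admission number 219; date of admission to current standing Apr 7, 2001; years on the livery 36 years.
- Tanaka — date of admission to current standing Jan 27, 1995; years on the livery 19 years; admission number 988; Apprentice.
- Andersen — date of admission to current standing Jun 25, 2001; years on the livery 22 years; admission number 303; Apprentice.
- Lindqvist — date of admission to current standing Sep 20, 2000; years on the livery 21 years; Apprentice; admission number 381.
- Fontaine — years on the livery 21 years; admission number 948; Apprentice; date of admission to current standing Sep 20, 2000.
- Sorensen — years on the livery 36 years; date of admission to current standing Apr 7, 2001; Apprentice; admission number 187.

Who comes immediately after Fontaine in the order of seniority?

By standing in the guild: Tanaka, Harlow, Fontaine, Lindqvist, Mbeki, Sorensen, Andersen and Nakamura (Apprentice).
Among Tanaka, Harlow, Fontaine, Lindqvist, Mbeki, Sorensen, Andersen and Nakamura, by date of admission to current standing (earlier first): Tanaka (Jan 27, 1995) before Harlow (Jul 4, 1996) before Fontaine and Lindqvist (Sep 20, 2000) before Mbeki and Sorensen (Apr 7, 2001) before Andersen and Nakamura (Jun 25, 2001).
Fontaine and Lindqvist both have years on the livery 21 years, so the next rule applies.
Among Fontaine and Lindqvist, alphabetically by surname: Fontaine before Lindqvist.
Mbeki and Sorensen both have years on the livery 36 years, so the next rule applies.
Among Mbeki and Sorensen, alphabetically by surname: Mbeki before Sorensen.
Andersen and Nakamura both have years on the livery 22 years, so the next rule applies.
Among Andersen and Nakamura, alphabetically by surname: Andersen before Nakamura.
Order: Tanaka, Harlow, Fontaine, Lindqvist, Mbeki, Sorensen, Andersen, Nakamura.

Lindqvist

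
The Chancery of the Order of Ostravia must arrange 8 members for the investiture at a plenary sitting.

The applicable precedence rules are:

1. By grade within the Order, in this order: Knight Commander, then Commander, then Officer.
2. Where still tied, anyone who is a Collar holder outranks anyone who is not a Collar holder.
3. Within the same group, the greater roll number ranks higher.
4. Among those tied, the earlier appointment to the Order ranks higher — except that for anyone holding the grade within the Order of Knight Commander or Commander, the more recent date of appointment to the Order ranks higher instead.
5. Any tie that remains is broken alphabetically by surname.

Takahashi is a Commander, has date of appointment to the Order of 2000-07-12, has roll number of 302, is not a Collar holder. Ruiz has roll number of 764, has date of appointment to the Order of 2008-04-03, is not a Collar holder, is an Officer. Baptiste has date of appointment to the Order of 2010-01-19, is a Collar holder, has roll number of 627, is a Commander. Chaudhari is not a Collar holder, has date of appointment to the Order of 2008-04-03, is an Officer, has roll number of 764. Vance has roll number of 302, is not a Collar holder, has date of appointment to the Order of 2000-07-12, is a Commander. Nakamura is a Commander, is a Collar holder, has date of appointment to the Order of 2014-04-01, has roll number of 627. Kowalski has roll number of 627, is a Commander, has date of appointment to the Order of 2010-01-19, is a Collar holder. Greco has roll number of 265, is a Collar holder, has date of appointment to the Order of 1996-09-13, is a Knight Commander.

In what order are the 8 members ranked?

Greco, Nakamura, Baptiste, Kowalski, Takahashi, Vance, Chaudhari, Ruiz

By grade within the Order: Greco (Knight Commander); then Nakamura, Baptiste, Kowalski, Takahashi and Vance (Commander); then Chaudhari and Ruiz (Officer).
Among Nakamura, Baptiste, Kowalski, Takahashi and Vance, a Collar holder before not a Collar holder: Nakamura, Baptiste and Kowalski (a Collar holder) before Takahashi and Vance (not a Collar holder).
Nakamura, Baptiste and Kowalski all have roll number 627, so the next rule applies.
Among Nakamura, Baptiste and Kowalski, by date of appointment to the Order (later first) (reversed rule for this group): Nakamura (2014-04-01) before Baptiste and Kowalski (2010-01-19).
Among Baptiste and Kowalski, alphabetically by surname: Baptiste before Kowalski.
Takahashi and Vance both have roll number 302, so the next rule applies.
Takahashi and Vance both have date of appointment to the Order 2000-07-12, so the next rule applies.
Among Takahashi and Vance, alphabetically by surname: Takahashi before Vance.
Chaudhari and Ruiz are each not a Collar holder, so the next rule applies.
Chaudhari and Ruiz both have roll number 764, so the next rule applies.
Chaudhari and Ruiz both have date of appointment to the Order 2008-04-03, so the next rule applies.
Among Chaudhari and Ruiz, alphabetically by surname: Chaudhari before Ruiz.
Full order: Greco, Nakamura, Baptiste, Kowalski, Takahashi, Vance, Chaudhari, Ruiz.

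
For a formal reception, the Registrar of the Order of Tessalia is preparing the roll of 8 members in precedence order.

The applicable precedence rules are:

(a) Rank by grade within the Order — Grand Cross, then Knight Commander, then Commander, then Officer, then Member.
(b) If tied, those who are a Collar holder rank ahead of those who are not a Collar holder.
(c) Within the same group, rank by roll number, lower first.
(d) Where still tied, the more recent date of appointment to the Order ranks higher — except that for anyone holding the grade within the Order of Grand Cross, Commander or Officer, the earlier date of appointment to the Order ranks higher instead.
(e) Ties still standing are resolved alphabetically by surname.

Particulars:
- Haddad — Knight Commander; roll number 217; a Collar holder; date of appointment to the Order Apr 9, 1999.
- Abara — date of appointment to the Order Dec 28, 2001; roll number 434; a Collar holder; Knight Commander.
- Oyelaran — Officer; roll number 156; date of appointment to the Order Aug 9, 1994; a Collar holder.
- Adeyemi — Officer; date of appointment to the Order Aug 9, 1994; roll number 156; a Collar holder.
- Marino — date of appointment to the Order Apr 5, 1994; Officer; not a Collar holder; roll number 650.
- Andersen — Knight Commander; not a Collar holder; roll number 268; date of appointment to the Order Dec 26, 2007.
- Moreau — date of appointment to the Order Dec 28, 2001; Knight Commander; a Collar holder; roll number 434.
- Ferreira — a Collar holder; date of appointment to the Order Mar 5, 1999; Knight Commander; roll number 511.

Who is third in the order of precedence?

By grade within the Order: Haddad, Abara, Moreau, Ferreira and Andersen (Knight Commander); then Adeyemi, Oyelaran and Marino (Officer).
Among Haddad, Abara, Moreau, Ferreira and Andersen, a Collar holder before not a Collar holder: Haddad, Abara, Moreau and Ferreira (a Collar holder) before Andersen (not a Collar holder).
Among Haddad, Abara, Moreau and Ferreira, by roll number (lower first): Haddad (217) before Abara and Moreau (434) before Ferreira (511).
Abara and Moreau both have date of appointment to the Order Dec 28, 2001, so the next rule applies.
Among Abara and Moreau, alphabetically by surname: Abara before Moreau.
Among Adeyemi, Oyelaran and Marino, a Collar holder before not a Collar holder: Adeyemi and Oyelaran (a Collar holder) before Marino (not a Collar holder).
Adeyemi and Oyelaran both have roll number 156, so the next rule applies.
Adeyemi and Oyelaran both have date of appointment to the Order Aug 9, 1994, so the next rule applies.
Among Adeyemi and Oyelaran, alphabetically by surname: Adeyemi before Oyelaran.
Order: Haddad, Abara, Moreau, Ferreira, Andersen, Adeyemi, Oyelaran, Marino.

Moreau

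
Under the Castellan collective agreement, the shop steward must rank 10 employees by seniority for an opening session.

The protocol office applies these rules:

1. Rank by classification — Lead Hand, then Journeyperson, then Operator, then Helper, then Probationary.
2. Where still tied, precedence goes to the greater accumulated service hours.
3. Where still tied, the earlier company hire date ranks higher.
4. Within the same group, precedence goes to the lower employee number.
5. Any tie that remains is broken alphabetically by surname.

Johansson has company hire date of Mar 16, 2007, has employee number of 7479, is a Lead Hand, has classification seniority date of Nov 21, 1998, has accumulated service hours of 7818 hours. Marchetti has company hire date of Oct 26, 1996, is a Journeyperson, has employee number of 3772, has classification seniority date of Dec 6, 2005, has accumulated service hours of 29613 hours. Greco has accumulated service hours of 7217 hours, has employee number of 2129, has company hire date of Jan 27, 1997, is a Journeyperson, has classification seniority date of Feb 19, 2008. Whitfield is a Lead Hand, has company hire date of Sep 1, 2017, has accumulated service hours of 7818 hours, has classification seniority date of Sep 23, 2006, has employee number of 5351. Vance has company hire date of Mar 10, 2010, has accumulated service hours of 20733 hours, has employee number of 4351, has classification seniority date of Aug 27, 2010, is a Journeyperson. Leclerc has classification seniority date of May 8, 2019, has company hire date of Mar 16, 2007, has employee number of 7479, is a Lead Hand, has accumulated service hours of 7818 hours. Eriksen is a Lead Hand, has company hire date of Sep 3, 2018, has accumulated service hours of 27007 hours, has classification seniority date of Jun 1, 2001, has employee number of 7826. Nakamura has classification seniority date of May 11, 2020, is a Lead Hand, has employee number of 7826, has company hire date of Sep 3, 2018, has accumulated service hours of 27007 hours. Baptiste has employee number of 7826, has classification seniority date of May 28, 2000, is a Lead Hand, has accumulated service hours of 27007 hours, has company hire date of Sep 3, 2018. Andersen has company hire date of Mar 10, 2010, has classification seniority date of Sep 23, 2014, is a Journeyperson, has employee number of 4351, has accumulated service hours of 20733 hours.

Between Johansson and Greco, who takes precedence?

Johansson

By classification: Baptiste, Eriksen, Nakamura, Johansson, Leclerc and Whitfield (Lead Hand); then Marchetti, Andersen, Vance and Greco (Journeyperson).
Among Baptiste, Eriksen, Nakamura, Johansson, Leclerc and Whitfield, by accumulated service hours (higher first): Baptiste, Eriksen and Nakamura (27007 hours) before Johansson, Leclerc and Whitfield (7818 hours).
Baptiste, Eriksen and Nakamura all have company hire date Sep 3, 2018, so the next rule applies.
Baptiste, Eriksen and Nakamura all have employee number 7826, so the next rule applies.
Among Baptiste, Eriksen and Nakamura, alphabetically by surname: Baptiste before Eriksen before Nakamura.
Among Johansson, Leclerc and Whitfield, by company hire date (earlier first): Johansson and Leclerc (Mar 16, 2007) before Whitfield (Sep 1, 2017).
Johansson and Leclerc both have employee number 7479, so the next rule applies.
Among Johansson and Leclerc, alphabetically by surname: Johansson before Leclerc.
Among Marchetti, Andersen, Vance and Greco, by accumulated service hours (higher first): Marchetti (29613 hours) before Andersen and Vance (20733 hours) before Greco (7217 hours).
Andersen and Vance both have company hire date Mar 10, 2010, so the next rule applies.
Andersen and Vance both have employee number 4351, so the next rule applies.
Among Andersen and Vance, alphabetically by surname: Andersen before Vance.
So Johansson takes precedence.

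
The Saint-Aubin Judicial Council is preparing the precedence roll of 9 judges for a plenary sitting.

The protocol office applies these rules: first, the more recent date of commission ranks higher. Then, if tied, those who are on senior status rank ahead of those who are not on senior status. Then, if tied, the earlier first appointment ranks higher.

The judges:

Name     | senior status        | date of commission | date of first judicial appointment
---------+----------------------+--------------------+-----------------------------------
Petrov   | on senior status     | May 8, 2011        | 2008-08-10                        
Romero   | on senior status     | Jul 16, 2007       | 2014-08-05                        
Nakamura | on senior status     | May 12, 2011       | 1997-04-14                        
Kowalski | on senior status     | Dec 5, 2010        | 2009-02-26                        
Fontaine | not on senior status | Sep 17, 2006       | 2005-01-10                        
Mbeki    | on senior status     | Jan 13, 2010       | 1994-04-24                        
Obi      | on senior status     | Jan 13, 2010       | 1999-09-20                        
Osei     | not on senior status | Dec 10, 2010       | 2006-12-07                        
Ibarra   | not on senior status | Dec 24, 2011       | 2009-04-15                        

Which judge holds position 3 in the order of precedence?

By date of commission (later first): Ibarra (Dec 24, 2011); then Nakamura (May 12, 2011); then Petrov (May 8, 2011); then Osei (Dec 10, 2010); then Kowalski (Dec 5, 2010); then Mbeki and Obi (both Jan 13, 2010); then Romero (Jul 16, 2007); then Fontaine (Sep 17, 2006).
Mbeki and Obi are each on senior status, so the next rule applies.
Among Mbeki and Obi, by date of first judicial appointment (earlier first): Mbeki (1994-04-24) before Obi (1999-09-20).
Order: Ibarra, Nakamura, Petrov, Osei, Kowalski, Mbeki, Obi, Romero, Fontaine.

Petrov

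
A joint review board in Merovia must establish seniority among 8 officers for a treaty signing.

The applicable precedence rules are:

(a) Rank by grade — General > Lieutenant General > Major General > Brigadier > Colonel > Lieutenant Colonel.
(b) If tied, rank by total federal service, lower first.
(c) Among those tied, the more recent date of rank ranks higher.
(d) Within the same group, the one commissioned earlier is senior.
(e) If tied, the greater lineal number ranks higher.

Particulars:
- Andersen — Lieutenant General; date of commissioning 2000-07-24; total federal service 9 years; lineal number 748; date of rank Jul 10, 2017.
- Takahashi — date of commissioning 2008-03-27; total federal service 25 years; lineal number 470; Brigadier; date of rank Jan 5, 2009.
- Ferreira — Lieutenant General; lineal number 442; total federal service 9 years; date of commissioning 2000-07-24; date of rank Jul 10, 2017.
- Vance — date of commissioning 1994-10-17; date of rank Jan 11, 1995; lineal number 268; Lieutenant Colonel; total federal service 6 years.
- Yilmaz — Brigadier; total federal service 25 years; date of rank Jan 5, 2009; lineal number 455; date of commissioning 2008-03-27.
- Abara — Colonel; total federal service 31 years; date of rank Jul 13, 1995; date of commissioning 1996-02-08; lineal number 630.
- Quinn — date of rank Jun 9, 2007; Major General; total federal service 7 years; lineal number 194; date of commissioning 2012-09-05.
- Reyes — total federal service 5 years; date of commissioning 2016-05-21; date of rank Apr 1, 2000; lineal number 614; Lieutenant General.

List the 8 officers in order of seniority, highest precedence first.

Reyes, Andersen, Ferreira, Quinn, Takahashi, Yilmaz, Abara, Vance

By grade: Reyes, Andersen and Ferreira (Lieutenant General); then Quinn (Major General); then Takahashi and Yilmaz (Brigadier); then Abara (Colonel); then Vance (Lieutenant Colonel).
Among Reyes, Andersen and Ferreira, by total federal service (lower first): Reyes (5 years) before Andersen and Ferreira (9 years).
Andersen and Ferreira both have date of rank Jul 10, 2017, so the next rule applies.
Andersen and Ferreira both have date of commissioning 2000-07-24, so the next rule applies.
Among Andersen and Ferreira, by lineal number (higher first): Andersen (748) before Ferreira (442).
Takahashi and Yilmaz both have total federal service 25 years, so the next rule applies.
Takahashi and Yilmaz both have date of rank Jan 5, 2009, so the next rule applies.
Takahashi and Yilmaz both have date of commissioning 2008-03-27, so the next rule applies.
Among Takahashi and Yilmaz, by lineal number (higher first): Takahashi (470) before Yilmaz (455).
Full order: Reyes, Andersen, Ferreira, Quinn, Takahashi, Yilmaz, Abara, Vance.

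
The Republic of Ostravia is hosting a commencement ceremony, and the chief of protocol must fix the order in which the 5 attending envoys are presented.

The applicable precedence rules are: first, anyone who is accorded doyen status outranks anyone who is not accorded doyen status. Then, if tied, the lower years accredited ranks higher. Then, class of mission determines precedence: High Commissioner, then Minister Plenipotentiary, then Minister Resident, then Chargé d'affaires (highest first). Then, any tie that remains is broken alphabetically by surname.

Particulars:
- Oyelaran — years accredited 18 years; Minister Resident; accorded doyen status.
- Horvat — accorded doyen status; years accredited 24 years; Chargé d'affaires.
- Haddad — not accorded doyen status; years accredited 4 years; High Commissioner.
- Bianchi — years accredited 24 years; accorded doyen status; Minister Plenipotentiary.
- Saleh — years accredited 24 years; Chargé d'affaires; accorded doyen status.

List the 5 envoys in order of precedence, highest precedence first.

Oyelaran, Bianchi, Horvat, Saleh, Haddad

By the first rule: Oyelaran, Bianchi, Horvat and Saleh (each accorded doyen status); then Haddad (not accorded doyen status).
Among Oyelaran, Bianchi, Horvat and Saleh, by years accredited (lower first): Oyelaran (18 years) before Bianchi, Horvat and Saleh (24 years).
Among Bianchi, Horvat and Saleh, by class of mission: Bianchi (Minister Plenipotentiary) before Horvat and Saleh (Chargé d'affaires).
Among Horvat and Saleh, alphabetically by surname: Horvat before Saleh.
Full order: Oyelaran, Bianchi, Horvat, Saleh, Haddad.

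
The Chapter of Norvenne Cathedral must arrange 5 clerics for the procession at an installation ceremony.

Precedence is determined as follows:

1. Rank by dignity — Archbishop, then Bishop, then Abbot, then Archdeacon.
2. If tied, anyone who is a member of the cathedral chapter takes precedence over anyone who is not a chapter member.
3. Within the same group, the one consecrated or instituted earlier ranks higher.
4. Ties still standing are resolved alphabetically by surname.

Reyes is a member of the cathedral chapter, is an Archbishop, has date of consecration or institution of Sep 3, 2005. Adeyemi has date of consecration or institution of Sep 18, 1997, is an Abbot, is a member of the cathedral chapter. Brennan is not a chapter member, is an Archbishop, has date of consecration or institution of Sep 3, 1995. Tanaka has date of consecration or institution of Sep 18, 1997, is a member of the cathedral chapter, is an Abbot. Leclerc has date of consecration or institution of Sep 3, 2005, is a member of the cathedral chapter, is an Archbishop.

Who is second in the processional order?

By dignity: Leclerc, Reyes and Brennan (Archbishop); then Adeyemi and Tanaka (Abbot).
Among Leclerc, Reyes and Brennan, a member of the cathedral chapter before not a chapter member: Leclerc and Reyes (a member of the cathedral chapter) before Brennan (not a chapter member).
Leclerc and Reyes both have date of consecration or institution Sep 3, 2005, so the next rule applies.
Among Leclerc and Reyes, alphabetically by surname: Leclerc before Reyes.
Adeyemi and Tanaka are each a member of the cathedral chapter, so the next rule applies.
Adeyemi and Tanaka both have date of consecration or institution Sep 18, 1997, so the next rule applies.
Among Adeyemi and Tanaka, alphabetically by surname: Adeyemi before Tanaka.
Order: Leclerc, Reyes, Brennan, Adeyemi, Tanaka.

Reyes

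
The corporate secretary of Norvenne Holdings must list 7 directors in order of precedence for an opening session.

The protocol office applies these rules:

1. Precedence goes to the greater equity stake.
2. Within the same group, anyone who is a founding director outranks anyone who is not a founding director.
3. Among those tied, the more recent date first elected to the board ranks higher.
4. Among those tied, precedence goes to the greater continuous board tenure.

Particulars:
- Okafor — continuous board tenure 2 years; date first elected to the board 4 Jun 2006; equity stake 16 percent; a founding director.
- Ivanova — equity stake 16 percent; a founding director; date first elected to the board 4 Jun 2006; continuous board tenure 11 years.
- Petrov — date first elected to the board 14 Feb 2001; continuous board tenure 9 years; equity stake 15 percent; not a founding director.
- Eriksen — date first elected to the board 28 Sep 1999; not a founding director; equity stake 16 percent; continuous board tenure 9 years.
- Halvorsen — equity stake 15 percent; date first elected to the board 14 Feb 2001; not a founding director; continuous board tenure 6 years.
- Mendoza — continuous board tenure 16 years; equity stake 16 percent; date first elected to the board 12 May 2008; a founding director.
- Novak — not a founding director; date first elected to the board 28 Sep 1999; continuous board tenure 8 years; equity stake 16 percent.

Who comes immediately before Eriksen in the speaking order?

By equity stake (higher first): Mendoza, Ivanova, Okafor, Eriksen and Novak (each 16 percent); then Petrov and Halvorsen (both 15 percent).
Among Mendoza, Ivanova, Okafor, Eriksen and Novak, a founding director before not a founding director: Mendoza, Ivanova and Okafor (a founding director) before Eriksen and Novak (not a founding director).
Among Mendoza, Ivanova and Okafor, by date first elected to the board (later first): Mendoza (12 May 2008) before Ivanova and Okafor (4 Jun 2006).
Among Ivanova and Okafor, by continuous board tenure (higher first): Ivanova (11 years) before Okafor (2 years).
Eriksen and Novak both have date first elected to the board 28 Sep 1999, so the next rule applies.
Among Eriksen and Novak, by continuous board tenure (higher first): Eriksen (9 years) before Novak (8 years).
Petrov and Halvorsen are each not a founding director, so the next rule applies.
Petrov and Halvorsen both have date first elected to the board 14 Feb 2001, so the next rule applies.
Among Petrov and Halvorsen, by continuous board tenure (higher first): Petrov (9 years) before Halvorsen (6 years).
Order: Mendoza, Ivanova, Okafor, Eriksen, Novak, Petrov, Halvorsen.

Okafor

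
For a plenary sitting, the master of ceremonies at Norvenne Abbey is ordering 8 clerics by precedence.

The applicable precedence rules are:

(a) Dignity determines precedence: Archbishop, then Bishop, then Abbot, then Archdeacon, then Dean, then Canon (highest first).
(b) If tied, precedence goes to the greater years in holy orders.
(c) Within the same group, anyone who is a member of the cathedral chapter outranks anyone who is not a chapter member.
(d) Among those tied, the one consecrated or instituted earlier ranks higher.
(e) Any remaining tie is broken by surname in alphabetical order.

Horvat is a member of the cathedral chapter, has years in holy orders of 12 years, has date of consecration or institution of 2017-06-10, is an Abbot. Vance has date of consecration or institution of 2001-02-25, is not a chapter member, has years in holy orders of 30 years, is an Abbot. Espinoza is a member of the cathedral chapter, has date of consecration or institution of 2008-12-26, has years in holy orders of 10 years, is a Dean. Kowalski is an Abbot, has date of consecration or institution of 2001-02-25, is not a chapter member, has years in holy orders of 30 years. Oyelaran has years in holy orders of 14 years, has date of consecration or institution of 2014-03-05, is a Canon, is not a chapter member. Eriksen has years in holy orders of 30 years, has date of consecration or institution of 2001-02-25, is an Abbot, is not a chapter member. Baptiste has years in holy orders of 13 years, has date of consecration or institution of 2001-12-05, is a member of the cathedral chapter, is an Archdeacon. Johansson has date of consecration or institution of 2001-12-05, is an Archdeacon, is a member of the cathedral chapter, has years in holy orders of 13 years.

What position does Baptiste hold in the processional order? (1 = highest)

By dignity: Eriksen, Kowalski, Vance and Horvat (Abbot); then Baptiste and Johansson (Archdeacon); then Espinoza (Dean); then Oyelaran (Canon).
Among Eriksen, Kowalski, Vance and Horvat, by years in holy orders (higher first): Eriksen, Kowalski and Vance (30 years) before Horvat (12 years).
Eriksen, Kowalski and Vance are each not a chapter member, so the next rule applies.
Eriksen, Kowalski and Vance all have date of consecration or institution 2001-02-25, so the next rule applies.
Among Eriksen, Kowalski and Vance, alphabetically by surname: Eriksen before Kowalski before Vance.
Baptiste and Johansson both have years in holy orders 13 years, so the next rule applies.
Baptiste and Johansson are each a member of the cathedral chapter, so the next rule applies.
Baptiste and Johansson both have date of consecration or institution 2001-12-05, so the next rule applies.
Among Baptiste and Johansson, alphabetically by surname: Baptiste before Johansson.
Order: Eriksen, Kowalski, Vance, Horvat, Baptiste, Johansson, Espinoza, Oyelaran. So position 5.

5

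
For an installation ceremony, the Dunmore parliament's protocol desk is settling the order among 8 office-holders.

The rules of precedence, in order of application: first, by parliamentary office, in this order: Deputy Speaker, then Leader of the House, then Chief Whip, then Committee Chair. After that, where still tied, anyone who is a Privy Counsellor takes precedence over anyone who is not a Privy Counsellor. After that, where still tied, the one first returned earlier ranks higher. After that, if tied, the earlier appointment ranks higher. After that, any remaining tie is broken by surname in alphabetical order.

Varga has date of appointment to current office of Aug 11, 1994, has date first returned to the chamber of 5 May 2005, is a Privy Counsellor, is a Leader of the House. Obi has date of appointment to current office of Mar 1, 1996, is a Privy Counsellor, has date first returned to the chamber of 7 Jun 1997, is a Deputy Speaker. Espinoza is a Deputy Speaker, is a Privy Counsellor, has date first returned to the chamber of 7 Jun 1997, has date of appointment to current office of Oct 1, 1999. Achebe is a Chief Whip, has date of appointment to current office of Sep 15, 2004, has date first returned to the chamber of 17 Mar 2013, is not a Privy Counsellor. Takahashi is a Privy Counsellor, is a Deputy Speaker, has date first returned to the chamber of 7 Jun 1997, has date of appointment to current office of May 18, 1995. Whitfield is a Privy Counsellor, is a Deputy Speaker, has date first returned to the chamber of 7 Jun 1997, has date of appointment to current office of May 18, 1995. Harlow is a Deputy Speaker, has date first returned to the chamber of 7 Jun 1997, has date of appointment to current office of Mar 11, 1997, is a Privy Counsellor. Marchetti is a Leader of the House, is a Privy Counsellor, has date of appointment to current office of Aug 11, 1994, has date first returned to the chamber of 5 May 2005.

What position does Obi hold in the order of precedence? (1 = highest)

3

By parliamentary office: Takahashi, Whitfield, Obi, Harlow and Espinoza (Deputy Speaker); then Marchetti and Varga (Leader of the House); then Achebe (Chief Whip).
Takahashi, Whitfield, Obi, Harlow and Espinoza are each a Privy Counsellor, so the next rule applies.
Takahashi, Whitfield, Obi, Harlow and Espinoza all have date first returned to the chamber 7 Jun 1997, so the next rule applies.
Among Takahashi, Whitfield, Obi, Harlow and Espinoza, by date of appointment to current office (earlier first): Takahashi and Whitfield (May 18, 1995) before Obi (Mar 1, 1996) before Harlow (Mar 11, 1997) before Espinoza (Oct 1, 1999).
Among Takahashi and Whitfield, alphabetically by surname: Takahashi before Whitfield.
Marchetti and Varga are each a Privy Counsellor, so the next rule applies.
Marchetti and Varga both have date first returned to the chamber 5 May 2005, so the next rule applies.
Marchetti and Varga both have date of appointment to current office Aug 11, 1994, so the next rule applies.
Among Marchetti and Varga, alphabetically by surname: Marchetti before Varga.
Order: Takahashi, Whitfield, Obi, Harlow, Espinoza, Marchetti, Varga, Achebe. So position 3.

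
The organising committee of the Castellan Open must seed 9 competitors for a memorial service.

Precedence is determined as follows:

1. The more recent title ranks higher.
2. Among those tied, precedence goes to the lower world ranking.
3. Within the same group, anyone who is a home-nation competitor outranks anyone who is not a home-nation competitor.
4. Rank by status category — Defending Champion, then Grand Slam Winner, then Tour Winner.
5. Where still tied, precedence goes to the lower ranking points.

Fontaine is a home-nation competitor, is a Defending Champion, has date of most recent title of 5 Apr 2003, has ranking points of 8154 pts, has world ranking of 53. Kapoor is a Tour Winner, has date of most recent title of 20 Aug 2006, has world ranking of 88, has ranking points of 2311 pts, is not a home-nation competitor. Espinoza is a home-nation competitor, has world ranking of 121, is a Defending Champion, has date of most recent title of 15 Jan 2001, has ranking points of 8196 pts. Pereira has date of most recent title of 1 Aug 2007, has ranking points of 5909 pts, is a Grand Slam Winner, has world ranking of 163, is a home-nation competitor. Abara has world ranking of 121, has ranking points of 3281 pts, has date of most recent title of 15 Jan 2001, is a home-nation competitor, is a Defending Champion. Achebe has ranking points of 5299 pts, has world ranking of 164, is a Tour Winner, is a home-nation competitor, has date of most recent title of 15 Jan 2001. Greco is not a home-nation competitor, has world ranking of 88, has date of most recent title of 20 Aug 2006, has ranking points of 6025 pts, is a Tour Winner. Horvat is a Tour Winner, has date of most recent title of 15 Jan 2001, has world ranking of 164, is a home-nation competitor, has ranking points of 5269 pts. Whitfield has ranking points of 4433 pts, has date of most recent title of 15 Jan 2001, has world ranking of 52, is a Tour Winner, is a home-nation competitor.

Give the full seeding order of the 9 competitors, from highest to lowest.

Pereira, Kapoor, Greco, Fontaine, Whitfield, Abara, Espinoza, Horvat, Achebe

By date of most recent title (later first): Pereira (1 Aug 2007); then Kapoor and Greco (both 20 Aug 2006); then Fontaine (5 Apr 2003); then Whitfield, Abara, Espinoza, Horvat and Achebe (each 15 Jan 2001).
Kapoor and Greco both have world ranking 88, so the next rule applies.
Kapoor and Greco are each not a home-nation competitor, so the next rule applies.
Kapoor and Greco are each Tour Winner, so the next rule applies.
Among Kapoor and Greco, by ranking points (lower first): Kapoor (2311 pts) before Greco (6025 pts).
Among Whitfield, Abara, Espinoza, Horvat and Achebe, by world ranking (lower first): Whitfield (52) before Abara and Espinoza (121) before Horvat and Achebe (164).
Abara and Espinoza are each a home-nation competitor, so the next rule applies.
Abara and Espinoza are each Defending Champion, so the next rule applies.
Among Abara and Espinoza, by ranking points (lower first): Abara (3281 pts) before Espinoza (8196 pts).
Horvat and Achebe are each a home-nation competitor, so the next rule applies.
Horvat and Achebe are each Tour Winner, so the next rule applies.
Among Horvat and Achebe, by ranking points (lower first): Horvat (5269 pts) before Achebe (5299 pts).
Full order: Pereira, Kapoor, Greco, Fontaine, Whitfield, Abara, Espinoza, Horvat, Achebe.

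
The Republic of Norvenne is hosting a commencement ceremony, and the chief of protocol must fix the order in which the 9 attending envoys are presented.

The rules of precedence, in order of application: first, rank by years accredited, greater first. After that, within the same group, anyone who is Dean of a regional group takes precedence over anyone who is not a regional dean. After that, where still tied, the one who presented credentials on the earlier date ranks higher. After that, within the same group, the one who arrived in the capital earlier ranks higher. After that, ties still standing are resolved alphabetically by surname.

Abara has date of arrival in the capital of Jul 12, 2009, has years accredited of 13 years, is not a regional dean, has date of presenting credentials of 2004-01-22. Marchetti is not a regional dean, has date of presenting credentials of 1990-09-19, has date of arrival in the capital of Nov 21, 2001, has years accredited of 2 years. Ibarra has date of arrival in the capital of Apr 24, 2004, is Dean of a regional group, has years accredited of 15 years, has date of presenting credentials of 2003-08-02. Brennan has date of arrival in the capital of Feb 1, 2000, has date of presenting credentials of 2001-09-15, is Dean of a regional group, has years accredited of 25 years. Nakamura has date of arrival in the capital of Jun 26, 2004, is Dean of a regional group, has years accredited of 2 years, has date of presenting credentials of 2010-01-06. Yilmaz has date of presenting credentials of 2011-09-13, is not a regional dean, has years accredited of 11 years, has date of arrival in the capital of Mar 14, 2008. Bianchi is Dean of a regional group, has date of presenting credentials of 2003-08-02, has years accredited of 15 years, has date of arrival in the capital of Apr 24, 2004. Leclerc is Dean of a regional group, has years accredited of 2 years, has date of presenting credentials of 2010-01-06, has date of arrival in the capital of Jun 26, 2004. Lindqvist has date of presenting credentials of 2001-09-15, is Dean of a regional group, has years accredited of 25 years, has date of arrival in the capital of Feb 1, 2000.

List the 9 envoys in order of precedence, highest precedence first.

Brennan, Lindqvist, Bianchi, Ibarra, Abara, Yilmaz, Leclerc, Nakamura, Marchetti

By years accredited (higher first): Brennan and Lindqvist (both 25 years); then Bianchi and Ibarra (both 15 years); then Abara (13 years); then Yilmaz (11 years); then Leclerc, Nakamura and Marchetti (each 2 years).
Brennan and Lindqvist are each Dean of a regional group, so the next rule applies.
Brennan and Lindqvist both have date of presenting credentials 2001-09-15, so the next rule applies.
Brennan and Lindqvist both have date of arrival in the capital Feb 1, 2000, so the next rule applies.
Among Brennan and Lindqvist, alphabetically by surname: Brennan before Lindqvist.
Bianchi and Ibarra are each Dean of a regional group, so the next rule applies.
Bianchi and Ibarra both have date of presenting credentials 2003-08-02, so the next rule applies.
Bianchi and Ibarra both have date of arrival in the capital Apr 24, 2004, so the next rule applies.
Among Bianchi and Ibarra, alphabetically by surname: Bianchi before Ibarra.
Among Leclerc, Nakamura and Marchetti, Dean of a regional group before not a regional dean: Leclerc and Nakamura (Dean of a regional group) before Marchetti (not a regional dean).
Leclerc and Nakamura both have date of presenting credentials 2010-01-06, so the next rule applies.
Leclerc and Nakamura both have date of arrival in the capital Jun 26, 2004, so the next rule applies.
Among Leclerc and Nakamura, alphabetically by surname: Leclerc before Nakamura.
Full order: Brennan, Lindqvist, Bianchi, Ibarra, Abara, Yilmaz, Leclerc, Nakamura, Marchetti.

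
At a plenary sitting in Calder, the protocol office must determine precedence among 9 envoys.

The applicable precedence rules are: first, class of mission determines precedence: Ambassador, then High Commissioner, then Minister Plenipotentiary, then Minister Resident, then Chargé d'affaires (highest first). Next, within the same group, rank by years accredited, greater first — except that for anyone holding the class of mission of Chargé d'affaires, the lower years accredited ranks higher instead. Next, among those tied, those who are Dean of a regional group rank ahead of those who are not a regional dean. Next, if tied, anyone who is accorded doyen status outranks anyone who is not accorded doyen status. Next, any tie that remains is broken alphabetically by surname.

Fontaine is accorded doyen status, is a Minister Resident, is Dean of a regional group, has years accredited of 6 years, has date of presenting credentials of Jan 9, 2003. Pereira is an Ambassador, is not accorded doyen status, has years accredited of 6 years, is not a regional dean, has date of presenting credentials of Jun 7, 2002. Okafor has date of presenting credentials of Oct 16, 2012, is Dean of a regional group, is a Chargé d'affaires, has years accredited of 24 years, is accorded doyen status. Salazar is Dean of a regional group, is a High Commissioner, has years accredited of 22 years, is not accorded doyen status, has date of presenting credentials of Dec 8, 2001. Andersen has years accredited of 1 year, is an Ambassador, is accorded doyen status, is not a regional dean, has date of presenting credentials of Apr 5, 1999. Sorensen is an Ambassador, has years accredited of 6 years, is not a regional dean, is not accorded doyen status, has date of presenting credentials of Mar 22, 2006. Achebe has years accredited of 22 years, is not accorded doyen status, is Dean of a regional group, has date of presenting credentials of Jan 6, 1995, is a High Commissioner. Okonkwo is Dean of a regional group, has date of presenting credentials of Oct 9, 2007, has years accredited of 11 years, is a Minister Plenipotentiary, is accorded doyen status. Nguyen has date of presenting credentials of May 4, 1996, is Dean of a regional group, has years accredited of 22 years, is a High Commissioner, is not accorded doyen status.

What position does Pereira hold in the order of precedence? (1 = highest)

1

By class of mission: Pereira, Sorensen and Andersen (Ambassador); then Achebe, Nguyen and Salazar (High Commissioner); then Okonkwo (Minister Plenipotentiary); then Fontaine (Minister Resident); then Okafor (Chargé d'affaires).
Among Pereira, Sorensen and Andersen, by years accredited (higher first): Pereira and Sorensen (6 years) before Andersen (1 year).
Pereira and Sorensen are each not a regional dean, so the next rule applies.
Pereira and Sorensen are each not accorded doyen status, so the next rule applies.
Among Pereira and Sorensen, alphabetically by surname: Pereira before Sorensen.
Achebe, Nguyen and Salazar all have years accredited 22 years, so the next rule applies.
Achebe, Nguyen and Salazar are each Dean of a regional group, so the next rule applies.
Achebe, Nguyen and Salazar are each not accorded doyen status, so the next rule applies.
Among Achebe, Nguyen and Salazar, alphabetically by surname: Achebe before Nguyen before Salazar.
Order: Pereira, Sorensen, Andersen, Achebe, Nguyen, Salazar, Okonkwo, Fontaine, Okafor. So position 1.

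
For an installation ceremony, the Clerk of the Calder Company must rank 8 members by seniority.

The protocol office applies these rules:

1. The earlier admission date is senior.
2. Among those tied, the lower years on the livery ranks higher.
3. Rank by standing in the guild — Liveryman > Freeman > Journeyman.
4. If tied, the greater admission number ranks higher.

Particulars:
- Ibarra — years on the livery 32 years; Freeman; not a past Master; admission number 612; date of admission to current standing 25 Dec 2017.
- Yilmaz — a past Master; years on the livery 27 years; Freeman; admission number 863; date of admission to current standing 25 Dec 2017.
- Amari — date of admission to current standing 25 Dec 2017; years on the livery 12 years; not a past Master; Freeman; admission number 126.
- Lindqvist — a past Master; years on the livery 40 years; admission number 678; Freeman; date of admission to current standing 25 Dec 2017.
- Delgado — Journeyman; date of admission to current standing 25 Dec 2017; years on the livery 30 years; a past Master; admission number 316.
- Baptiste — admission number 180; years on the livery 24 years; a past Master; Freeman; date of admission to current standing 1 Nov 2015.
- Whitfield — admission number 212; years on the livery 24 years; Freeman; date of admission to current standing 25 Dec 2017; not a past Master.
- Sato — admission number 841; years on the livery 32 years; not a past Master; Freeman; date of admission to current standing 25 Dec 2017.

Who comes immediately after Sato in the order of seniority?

Ibarra

By date of admission to current standing (earlier first): Baptiste (1 Nov 2015); then Amari, Whitfield, Yilmaz, Delgado, Sato, Ibarra and Lindqvist (each 25 Dec 2017).
Among Amari, Whitfield, Yilmaz, Delgado, Sato, Ibarra and Lindqvist, by years on the livery (lower first): Amari (12 years) before Whitfield (24 years) before Yilmaz (27 years) before Delgado (30 years) before Sato and Ibarra (32 years) before Lindqvist (40 years).
Sato and Ibarra are each Freeman, so the next rule applies.
Among Sato and Ibarra, by admission number (higher first): Sato (841) before Ibarra (612).
Order: Baptiste, Amari, Whitfield, Yilmaz, Delgado, Sato, Ibarra, Lindqvist.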